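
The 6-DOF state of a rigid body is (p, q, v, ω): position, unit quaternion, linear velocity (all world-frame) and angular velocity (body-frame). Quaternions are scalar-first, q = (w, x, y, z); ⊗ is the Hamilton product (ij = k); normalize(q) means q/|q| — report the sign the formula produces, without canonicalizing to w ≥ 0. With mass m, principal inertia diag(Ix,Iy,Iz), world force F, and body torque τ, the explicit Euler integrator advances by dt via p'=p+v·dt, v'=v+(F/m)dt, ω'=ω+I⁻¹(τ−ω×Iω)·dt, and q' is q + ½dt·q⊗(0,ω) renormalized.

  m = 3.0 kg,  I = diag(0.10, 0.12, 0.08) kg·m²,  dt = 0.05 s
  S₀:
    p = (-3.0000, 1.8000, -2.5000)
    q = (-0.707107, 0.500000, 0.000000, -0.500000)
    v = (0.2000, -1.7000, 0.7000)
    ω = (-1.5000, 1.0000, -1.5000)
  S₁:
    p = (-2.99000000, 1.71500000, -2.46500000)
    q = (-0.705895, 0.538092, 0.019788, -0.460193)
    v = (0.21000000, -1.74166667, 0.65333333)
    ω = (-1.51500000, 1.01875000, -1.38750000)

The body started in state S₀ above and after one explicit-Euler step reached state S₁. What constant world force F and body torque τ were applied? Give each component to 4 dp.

Δω = ω₁−ω₀ = (-0.01500000, 0.01875000, 0.11250000)
gyro term ω₀×Iω₀ = (0.0600, 0.0450, -0.0300)
I·α + gyro = (0.0300, 0.0900, 0.1500)
velocity change Δv = (0.01000000, -0.04166667, -0.04666667)
F = m·Δv/dt = (0.6000, -2.5000, -2.8000)

F = (0.6000, -2.5000, -2.8000)
τ = (0.0300, 0.0900, 0.1500)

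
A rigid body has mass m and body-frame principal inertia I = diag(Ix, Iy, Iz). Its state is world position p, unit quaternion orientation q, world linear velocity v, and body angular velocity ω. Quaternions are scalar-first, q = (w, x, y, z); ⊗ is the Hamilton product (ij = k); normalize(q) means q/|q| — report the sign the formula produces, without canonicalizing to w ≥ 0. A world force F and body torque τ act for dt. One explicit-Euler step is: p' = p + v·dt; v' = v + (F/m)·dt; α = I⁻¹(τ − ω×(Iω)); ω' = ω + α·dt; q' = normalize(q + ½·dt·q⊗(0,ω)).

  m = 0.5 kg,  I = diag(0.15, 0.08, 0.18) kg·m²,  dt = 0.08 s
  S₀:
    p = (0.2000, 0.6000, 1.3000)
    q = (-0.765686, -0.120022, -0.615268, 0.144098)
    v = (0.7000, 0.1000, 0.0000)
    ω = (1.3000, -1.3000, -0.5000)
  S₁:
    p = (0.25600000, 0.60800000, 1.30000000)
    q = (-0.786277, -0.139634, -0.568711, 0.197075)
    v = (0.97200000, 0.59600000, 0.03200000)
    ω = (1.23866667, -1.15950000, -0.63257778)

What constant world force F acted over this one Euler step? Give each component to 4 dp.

F = (1.7000, 3.1000, 0.2000)

v₁ − v₀ = (0.27200000, 0.49600000, 0.03200000)
m·(v₁−v₀)/dt = (1.7000, 3.1000, 0.2000)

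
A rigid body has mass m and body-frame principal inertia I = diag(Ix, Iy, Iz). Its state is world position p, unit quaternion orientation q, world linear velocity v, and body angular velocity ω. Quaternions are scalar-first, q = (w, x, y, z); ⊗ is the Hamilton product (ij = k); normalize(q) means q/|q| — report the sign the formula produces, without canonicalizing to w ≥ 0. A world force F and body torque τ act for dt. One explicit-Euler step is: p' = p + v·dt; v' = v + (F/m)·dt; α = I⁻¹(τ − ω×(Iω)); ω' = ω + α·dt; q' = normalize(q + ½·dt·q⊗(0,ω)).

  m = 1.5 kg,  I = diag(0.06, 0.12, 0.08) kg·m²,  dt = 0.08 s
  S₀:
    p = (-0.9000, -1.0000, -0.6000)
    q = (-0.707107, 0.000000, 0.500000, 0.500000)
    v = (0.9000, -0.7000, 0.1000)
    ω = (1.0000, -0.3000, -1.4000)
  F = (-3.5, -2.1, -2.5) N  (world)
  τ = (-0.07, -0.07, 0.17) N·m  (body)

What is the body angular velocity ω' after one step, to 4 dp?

ω' = (0.9291, -0.3653, -1.2120)

angular accel α = (-0.8867, -0.8167, 2.3500)
ω + α·dt = (0.9291, -0.3653, -1.2120)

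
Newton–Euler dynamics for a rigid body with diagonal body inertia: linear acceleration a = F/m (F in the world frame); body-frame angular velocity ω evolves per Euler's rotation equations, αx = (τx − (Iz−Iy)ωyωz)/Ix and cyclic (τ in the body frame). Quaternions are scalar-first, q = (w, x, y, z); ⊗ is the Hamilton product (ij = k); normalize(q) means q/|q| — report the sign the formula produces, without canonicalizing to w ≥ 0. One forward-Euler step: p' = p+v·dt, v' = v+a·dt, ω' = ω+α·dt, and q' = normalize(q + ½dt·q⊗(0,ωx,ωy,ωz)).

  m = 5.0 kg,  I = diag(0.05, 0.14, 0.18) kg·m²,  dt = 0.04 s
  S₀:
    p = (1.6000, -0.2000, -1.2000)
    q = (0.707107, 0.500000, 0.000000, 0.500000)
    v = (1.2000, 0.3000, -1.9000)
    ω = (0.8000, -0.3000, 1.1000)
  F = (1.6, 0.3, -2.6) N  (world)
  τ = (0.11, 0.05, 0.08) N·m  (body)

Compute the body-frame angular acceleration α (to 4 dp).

precession coupling ω×(Iω) = (-0.0132, -0.1144, -0.0216)
α = I⁻¹(τ − ω×Iω) = (2.4640, 1.1743, 0.5644)

α = (2.4640, 1.1743, 0.5644)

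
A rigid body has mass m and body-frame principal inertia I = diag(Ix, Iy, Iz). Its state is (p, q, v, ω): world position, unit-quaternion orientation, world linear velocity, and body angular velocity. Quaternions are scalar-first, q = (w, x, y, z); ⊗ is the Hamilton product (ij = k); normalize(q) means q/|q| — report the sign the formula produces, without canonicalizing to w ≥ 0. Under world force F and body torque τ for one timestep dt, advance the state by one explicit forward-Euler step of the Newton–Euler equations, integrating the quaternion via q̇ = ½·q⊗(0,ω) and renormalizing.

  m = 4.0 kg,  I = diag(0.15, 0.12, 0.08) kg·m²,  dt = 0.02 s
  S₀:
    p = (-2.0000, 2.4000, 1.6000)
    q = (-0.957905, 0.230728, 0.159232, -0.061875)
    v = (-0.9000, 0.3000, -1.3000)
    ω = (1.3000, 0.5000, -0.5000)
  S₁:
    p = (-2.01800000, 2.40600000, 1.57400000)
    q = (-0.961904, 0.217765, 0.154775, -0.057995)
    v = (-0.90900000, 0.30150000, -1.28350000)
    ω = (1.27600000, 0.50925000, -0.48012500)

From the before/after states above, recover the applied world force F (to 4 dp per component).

F = (-1.8000, 0.3000, 3.3000)

v₁ − v₀ = (-0.00900000, 0.00150000, 0.01650000)
F = m·Δv/dt = (-1.8000, 0.3000, 3.3000)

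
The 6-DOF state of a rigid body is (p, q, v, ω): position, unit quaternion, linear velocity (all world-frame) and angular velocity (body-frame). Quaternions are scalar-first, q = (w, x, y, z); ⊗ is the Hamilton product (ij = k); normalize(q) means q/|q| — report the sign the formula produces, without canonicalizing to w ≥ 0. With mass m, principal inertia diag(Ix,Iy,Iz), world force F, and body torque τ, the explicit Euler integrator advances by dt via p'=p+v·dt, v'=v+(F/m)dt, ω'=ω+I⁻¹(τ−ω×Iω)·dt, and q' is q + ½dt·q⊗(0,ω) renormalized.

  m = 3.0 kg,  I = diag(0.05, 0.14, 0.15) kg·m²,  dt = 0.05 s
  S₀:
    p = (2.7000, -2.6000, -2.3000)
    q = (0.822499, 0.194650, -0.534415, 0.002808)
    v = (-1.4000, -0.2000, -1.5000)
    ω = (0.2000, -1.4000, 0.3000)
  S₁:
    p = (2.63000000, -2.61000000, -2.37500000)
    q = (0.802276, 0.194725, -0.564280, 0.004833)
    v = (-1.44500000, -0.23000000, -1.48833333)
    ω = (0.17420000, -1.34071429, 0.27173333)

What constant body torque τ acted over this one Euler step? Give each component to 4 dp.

rate change Δω = (-0.02580000, 0.05928571, -0.02826667)
gyro term ω₀×Iω₀ = (-0.0042, -0.0060, -0.0252)
τ = I·(Δω/dt) + ω₀×(Iω₀) = (-0.0300, 0.1600, -0.1100)

τ = (-0.0300, 0.1600, -0.1100)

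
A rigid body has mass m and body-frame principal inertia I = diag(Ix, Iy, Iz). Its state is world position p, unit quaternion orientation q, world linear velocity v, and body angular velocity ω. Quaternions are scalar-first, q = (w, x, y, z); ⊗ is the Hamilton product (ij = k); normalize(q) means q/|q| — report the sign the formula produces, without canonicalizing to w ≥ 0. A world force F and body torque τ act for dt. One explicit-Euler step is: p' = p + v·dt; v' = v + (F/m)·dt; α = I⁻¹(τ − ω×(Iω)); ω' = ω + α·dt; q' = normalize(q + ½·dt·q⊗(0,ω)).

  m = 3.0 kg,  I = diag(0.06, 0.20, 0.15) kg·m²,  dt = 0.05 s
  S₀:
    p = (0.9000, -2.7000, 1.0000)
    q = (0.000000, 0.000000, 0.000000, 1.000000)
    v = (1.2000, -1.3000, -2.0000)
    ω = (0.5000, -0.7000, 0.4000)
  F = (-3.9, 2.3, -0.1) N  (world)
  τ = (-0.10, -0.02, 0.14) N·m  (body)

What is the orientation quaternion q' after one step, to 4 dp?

q⊗(0,ω) = (-0.4000000, 0.7000000, 0.5000000, 0.0000000)
q' = normalize(q + ½dt·q⊗(0,ω)) = (-0.0100, 0.0175, 0.0125, 0.9997)

q' = (-0.0100, 0.0175, 0.0125, 0.9997)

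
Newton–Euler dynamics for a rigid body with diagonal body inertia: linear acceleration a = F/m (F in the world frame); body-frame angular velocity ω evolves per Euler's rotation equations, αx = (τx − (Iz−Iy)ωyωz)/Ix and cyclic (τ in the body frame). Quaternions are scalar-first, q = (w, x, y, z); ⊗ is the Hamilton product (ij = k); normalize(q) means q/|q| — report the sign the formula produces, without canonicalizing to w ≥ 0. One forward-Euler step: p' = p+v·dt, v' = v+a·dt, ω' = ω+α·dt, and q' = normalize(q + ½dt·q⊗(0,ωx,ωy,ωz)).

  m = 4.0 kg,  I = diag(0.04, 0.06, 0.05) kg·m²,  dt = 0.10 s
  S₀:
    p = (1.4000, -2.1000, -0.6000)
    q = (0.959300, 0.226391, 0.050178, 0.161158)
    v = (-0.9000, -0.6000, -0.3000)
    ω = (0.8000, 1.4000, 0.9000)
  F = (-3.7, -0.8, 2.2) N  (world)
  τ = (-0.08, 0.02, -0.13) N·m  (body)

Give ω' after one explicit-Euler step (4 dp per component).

ω' = (0.6315, 1.4453, 0.5952)

gyro term ω×Iω = (-0.0126, -0.0072, 0.0224)
α = I⁻¹(τ − ω×Iω) = (-1.6850, 0.4533, -3.0480)
new body rate ω' = (0.6315, 1.4453, 0.5952)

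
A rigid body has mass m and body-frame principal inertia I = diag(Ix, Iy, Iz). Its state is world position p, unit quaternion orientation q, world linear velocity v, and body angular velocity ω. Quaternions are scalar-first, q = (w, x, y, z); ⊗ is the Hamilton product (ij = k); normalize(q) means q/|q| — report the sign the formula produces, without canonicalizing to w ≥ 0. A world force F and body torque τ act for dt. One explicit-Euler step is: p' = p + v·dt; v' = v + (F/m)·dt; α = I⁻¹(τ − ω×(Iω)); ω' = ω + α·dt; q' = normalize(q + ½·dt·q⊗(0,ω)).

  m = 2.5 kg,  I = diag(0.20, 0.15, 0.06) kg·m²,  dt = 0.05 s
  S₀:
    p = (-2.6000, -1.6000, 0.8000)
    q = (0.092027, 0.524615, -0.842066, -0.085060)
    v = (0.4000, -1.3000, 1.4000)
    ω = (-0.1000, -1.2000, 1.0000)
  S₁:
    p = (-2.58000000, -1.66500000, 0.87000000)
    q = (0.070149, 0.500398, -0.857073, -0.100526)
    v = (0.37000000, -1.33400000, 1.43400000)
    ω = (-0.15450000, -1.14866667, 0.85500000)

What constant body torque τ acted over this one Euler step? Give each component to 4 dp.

ω₁ − ω₀ = (-0.05450000, 0.05133333, -0.14500000)
I·α + gyro = (-0.1100, 0.1400, -0.1800)

τ = (-0.1100, 0.1400, -0.1800)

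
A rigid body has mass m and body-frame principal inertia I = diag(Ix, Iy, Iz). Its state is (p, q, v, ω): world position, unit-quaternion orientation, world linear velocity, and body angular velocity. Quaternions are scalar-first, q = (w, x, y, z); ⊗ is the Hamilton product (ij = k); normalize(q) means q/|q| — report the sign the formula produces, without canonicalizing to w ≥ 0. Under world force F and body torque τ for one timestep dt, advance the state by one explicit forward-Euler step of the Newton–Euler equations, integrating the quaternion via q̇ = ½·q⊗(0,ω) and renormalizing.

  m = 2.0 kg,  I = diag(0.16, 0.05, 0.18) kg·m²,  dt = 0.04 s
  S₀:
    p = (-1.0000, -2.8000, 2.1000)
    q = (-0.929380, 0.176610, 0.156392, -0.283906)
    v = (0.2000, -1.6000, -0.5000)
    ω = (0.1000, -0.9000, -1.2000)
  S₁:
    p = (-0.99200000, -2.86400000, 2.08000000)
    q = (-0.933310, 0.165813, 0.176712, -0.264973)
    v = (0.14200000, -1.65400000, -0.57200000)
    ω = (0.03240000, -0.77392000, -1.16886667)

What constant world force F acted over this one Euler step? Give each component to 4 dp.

F = (-2.9000, -2.7000, -3.6000)

velocity change Δv = (-0.05800000, -0.05400000, -0.07200000)
F = m·Δv/dt = (-2.9000, -2.7000, -3.6000)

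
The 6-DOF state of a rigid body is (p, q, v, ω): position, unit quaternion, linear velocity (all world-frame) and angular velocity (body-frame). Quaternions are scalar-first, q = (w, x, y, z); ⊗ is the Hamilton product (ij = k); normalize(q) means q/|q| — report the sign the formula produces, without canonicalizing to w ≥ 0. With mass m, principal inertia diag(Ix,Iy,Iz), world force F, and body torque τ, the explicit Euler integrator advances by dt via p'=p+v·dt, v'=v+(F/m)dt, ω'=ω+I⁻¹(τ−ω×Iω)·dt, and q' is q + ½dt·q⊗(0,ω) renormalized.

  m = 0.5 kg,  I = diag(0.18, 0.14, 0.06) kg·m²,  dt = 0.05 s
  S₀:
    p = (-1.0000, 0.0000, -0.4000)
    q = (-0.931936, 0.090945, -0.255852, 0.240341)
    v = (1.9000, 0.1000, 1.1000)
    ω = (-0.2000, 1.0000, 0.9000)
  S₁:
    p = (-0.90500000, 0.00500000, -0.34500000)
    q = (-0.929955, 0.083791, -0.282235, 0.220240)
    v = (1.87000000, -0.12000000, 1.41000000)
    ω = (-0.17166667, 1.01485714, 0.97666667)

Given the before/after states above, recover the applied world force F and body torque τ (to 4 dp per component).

velocity change Δv = (-0.03000000, -0.22000000, 0.31000000)
applied force F = (-0.3000, -2.2000, 3.1000)
Δω = ω₁−ω₀ = (0.02833333, 0.01485714, 0.07666667)
applied torque τ = (0.0300, 0.0200, 0.1000)

F = (-0.3000, -2.2000, 3.1000)
τ = (0.0300, 0.0200, 0.1000)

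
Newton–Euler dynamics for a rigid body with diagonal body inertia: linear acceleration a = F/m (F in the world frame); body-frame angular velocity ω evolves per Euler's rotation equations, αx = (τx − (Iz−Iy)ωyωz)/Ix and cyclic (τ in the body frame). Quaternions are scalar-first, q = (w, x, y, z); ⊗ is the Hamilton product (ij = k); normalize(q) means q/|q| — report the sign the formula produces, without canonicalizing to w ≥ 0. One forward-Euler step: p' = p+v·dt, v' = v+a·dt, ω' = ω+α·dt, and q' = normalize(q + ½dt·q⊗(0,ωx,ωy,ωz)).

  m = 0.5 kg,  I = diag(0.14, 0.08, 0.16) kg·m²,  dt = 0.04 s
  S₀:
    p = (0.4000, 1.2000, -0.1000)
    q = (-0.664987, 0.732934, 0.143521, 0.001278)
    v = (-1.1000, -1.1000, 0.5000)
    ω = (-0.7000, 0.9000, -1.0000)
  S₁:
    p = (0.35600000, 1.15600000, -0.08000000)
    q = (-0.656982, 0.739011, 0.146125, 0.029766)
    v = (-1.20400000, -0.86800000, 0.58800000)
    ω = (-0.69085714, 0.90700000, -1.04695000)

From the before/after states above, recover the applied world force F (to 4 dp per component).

F = (-1.3000, 2.9000, 1.1000)

velocity change Δv = (-0.10400000, 0.23200000, 0.08800000)
applied force F = (-1.3000, 2.9000, 1.1000)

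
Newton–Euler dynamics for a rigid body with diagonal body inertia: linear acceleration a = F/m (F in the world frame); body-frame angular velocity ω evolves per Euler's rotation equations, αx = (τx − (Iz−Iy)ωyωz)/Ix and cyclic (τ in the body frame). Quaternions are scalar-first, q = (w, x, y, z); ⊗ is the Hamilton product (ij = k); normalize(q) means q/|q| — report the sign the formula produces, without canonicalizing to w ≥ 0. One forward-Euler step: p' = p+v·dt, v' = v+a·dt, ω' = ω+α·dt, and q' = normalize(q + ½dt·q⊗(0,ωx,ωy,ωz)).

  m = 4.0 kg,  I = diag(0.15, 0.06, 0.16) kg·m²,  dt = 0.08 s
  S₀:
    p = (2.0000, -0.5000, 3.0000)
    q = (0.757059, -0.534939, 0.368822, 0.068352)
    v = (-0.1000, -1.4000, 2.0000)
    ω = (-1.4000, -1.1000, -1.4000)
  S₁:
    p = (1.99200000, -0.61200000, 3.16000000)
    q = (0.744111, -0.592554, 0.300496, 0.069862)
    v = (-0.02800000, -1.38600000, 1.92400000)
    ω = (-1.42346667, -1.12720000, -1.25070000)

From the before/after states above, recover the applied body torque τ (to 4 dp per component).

τ = (0.1100, -0.0400, 0.1600)

Δω = ω₁−ω₀ = (-0.02346667, -0.02720000, 0.14930000)
gyro term ω₀×Iω₀ = (0.1540, -0.0196, -0.1386)
I·α + gyro = (0.1100, -0.0400, 0.1600)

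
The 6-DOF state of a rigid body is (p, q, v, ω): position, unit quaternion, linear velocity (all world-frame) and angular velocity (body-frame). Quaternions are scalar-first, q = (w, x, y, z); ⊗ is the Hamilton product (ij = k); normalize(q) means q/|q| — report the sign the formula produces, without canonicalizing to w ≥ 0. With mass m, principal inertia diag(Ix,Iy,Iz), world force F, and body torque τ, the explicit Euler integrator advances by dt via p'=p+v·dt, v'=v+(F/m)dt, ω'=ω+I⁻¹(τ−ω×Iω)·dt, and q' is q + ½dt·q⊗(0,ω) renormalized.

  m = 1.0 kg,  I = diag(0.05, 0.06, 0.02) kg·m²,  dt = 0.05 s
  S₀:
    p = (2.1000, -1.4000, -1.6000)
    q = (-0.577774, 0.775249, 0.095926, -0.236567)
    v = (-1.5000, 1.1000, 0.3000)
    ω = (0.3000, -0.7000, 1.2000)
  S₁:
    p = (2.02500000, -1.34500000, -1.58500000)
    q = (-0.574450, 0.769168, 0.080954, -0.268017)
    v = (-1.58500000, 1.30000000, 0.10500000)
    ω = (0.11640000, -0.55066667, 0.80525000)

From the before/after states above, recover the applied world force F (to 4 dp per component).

F = (-1.7000, 4.0000, -3.9000)

v₁ − v₀ = (-0.08500000, 0.20000000, -0.19500000)
F = m·Δv/dt = (-1.7000, 4.0000, -3.9000)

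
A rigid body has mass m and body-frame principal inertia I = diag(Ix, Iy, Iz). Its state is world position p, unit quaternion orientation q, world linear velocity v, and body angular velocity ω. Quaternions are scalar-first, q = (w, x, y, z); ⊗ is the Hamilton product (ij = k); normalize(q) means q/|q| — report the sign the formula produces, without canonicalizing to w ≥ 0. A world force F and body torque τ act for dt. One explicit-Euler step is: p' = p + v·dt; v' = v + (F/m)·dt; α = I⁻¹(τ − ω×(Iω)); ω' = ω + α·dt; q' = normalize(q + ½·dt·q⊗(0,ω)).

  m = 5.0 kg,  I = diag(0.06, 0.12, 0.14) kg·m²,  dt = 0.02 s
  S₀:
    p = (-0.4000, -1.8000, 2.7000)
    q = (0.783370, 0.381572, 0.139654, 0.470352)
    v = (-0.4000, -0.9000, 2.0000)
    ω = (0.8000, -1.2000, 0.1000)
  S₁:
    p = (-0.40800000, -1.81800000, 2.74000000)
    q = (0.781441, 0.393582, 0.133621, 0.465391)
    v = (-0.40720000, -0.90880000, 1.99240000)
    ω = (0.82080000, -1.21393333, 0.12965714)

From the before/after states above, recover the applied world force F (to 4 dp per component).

Δv = v₁−v₀ = (-0.00720000, -0.00880000, -0.00760000)
F = m·Δv/dt = (-1.8000, -2.2000, -1.9000)

F = (-1.8000, -2.2000, -1.9000)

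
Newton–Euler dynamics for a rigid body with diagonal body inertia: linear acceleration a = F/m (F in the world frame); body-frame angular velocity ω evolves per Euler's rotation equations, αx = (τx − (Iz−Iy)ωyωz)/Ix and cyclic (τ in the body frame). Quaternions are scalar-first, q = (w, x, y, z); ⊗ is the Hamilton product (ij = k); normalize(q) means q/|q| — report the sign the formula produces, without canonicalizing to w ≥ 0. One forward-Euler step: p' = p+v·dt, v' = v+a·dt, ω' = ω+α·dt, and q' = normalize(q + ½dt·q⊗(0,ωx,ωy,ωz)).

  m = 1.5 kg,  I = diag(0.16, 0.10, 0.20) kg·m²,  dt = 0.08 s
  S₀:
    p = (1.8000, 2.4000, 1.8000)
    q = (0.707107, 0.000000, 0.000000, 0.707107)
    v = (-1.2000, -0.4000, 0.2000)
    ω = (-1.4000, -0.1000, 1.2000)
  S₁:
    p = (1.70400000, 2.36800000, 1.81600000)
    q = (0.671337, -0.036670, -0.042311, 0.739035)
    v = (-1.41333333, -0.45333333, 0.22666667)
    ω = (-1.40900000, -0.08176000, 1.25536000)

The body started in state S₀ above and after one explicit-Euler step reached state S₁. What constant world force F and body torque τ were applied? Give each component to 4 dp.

F = (-4.0000, -1.0000, 0.5000)
τ = (-0.0300, 0.0900, 0.1300)

velocity change Δv = (-0.21333333, -0.05333333, 0.02666667)
m·(v₁−v₀)/dt = (-4.0000, -1.0000, 0.5000)
ω₁ − ω₀ = (-0.00900000, 0.01824000, 0.05536000)
gyro term ω₀×Iω₀ = (-0.0120, 0.0672, -0.0084)
I·α + gyro = (-0.0300, 0.0900, 0.1300)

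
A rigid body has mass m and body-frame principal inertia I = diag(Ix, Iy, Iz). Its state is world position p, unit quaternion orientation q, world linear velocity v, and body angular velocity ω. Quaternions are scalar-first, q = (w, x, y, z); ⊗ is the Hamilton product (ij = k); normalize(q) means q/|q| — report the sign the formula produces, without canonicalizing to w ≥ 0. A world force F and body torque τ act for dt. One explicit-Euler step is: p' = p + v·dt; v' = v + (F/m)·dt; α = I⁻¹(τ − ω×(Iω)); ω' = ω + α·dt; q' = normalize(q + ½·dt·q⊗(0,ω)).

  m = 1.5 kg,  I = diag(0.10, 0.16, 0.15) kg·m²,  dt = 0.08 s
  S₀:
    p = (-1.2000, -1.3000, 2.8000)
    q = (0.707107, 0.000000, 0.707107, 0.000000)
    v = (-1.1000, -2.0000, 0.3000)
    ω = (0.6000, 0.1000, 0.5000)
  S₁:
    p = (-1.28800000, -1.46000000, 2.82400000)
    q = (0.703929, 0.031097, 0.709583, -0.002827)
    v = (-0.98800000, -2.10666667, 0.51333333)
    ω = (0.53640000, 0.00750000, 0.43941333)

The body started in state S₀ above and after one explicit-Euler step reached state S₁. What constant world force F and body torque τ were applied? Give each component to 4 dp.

F = (2.1000, -2.0000, 4.0000)
τ = (-0.0800, -0.2000, -0.1100)

v₁ − v₀ = (0.11200000, -0.10666667, 0.21333333)
applied force F = (2.1000, -2.0000, 4.0000)
ω₁ − ω₀ = (-0.06360000, -0.09250000, -0.06058667)
gyro term ω₀×Iω₀ = (-0.0005, -0.0150, 0.0036)
applied torque τ = (-0.0800, -0.2000, -0.1100)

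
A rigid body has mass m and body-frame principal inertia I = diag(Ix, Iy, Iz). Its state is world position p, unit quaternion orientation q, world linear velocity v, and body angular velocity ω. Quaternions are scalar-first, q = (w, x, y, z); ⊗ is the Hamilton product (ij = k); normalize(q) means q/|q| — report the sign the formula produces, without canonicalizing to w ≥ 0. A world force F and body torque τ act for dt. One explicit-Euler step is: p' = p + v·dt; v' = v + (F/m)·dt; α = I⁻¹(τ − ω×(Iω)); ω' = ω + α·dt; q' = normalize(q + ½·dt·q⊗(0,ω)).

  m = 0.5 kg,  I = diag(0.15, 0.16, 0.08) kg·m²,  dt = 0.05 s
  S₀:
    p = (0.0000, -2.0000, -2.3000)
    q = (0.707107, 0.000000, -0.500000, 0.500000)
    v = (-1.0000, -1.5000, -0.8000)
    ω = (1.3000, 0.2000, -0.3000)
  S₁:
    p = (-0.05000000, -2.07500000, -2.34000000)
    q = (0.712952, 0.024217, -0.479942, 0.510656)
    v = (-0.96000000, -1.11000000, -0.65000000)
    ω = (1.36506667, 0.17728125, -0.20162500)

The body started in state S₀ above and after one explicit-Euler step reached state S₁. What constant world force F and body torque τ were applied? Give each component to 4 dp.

F = (0.4000, 3.9000, 1.5000)
τ = (0.2000, -0.1000, 0.1600)

Δω = ω₁−ω₀ = (0.06506667, -0.02271875, 0.09837500)
applied torque τ = (0.2000, -0.1000, 0.1600)
v₁ − v₀ = (0.04000000, 0.39000000, 0.15000000)
applied force F = (0.4000, 3.9000, 1.5000)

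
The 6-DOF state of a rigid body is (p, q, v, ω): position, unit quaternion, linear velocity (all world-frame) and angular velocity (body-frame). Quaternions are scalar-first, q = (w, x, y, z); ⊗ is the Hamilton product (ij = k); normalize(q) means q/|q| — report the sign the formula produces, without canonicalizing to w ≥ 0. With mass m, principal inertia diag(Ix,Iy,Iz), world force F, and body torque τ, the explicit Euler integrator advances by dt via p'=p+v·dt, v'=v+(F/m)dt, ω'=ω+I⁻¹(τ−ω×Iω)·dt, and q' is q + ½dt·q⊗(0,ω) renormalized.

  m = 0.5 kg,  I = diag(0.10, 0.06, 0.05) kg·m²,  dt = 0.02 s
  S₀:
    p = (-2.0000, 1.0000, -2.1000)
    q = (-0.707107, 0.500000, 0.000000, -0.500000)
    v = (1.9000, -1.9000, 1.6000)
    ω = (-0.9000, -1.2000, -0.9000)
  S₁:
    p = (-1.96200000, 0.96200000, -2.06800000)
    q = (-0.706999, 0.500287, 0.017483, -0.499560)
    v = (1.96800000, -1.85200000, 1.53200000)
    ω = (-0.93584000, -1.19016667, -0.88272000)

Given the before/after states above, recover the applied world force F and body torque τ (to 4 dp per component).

ω₁ − ω₀ = (-0.03584000, 0.00983333, 0.01728000)
τ = I·(Δω/dt) + ω₀×(Iω₀) = (-0.1900, 0.0700, 0.0000)
v₁ − v₀ = (0.06800000, 0.04800000, -0.06800000)
applied force F = (1.7000, 1.2000, -1.7000)

F = (1.7000, 1.2000, -1.7000)
τ = (-0.1900, 0.0700, 0.0000)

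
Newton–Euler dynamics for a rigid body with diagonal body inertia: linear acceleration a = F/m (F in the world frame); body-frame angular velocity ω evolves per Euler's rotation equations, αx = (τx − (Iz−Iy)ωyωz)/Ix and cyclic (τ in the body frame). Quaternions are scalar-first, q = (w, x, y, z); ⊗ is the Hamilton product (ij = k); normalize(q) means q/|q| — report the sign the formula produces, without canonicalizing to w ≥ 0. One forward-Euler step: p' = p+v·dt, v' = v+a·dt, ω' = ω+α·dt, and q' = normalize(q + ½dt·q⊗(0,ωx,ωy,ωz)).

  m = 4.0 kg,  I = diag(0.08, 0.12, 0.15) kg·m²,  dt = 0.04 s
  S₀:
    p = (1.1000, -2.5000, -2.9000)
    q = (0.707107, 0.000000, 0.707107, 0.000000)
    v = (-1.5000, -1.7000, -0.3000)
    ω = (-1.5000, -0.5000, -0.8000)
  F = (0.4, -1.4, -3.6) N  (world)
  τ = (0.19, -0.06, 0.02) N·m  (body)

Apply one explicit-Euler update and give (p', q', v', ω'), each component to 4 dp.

p' = (1.0400, -2.5680, -2.9120)
q' = (0.7137, -0.0325, 0.6996, 0.0099)
v' = (-1.4960, -1.7140, -0.3360)
ω' = (-1.4110, -0.4920, -0.8027)

p + v·dt = (1.0400, -2.5680, -2.9120)
v + (F/m)dt = (-1.4960, -1.7140, -0.3360)
precession coupling ω×(Iω) = (0.0120, -0.0840, 0.0300)
angular accel α = (2.2250, 0.2000, -0.0667)
new body rate ω' = (-1.4110, -0.4920, -0.8027)
2q̇ = q⊗(0,ω) = (0.3535535, -1.6263461, -0.3535535, 0.4949749)
q + ½dt·q⊗(0,ω), renormalized = (0.7137, -0.0325, 0.6996, 0.0099)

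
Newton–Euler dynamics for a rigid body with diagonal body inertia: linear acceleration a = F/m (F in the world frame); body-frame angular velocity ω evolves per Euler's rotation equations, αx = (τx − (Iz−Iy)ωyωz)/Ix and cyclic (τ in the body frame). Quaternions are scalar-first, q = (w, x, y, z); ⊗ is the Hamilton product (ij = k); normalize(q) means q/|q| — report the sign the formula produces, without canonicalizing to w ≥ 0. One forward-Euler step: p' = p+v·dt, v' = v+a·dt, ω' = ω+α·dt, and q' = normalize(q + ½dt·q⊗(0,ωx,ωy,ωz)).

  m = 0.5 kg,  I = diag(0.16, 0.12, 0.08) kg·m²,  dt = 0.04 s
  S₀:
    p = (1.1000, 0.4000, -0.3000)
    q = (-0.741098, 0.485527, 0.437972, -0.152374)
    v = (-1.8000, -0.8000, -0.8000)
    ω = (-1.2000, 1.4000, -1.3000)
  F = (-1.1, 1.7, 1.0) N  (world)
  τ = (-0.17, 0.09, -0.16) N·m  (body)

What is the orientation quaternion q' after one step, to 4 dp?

2q̇ = q⊗(0,ω) = (-0.2286146, 0.5332776, -0.2235033, 2.1687316)
q' = normalize(q + ½dt·q⊗(0,ω)) = (-0.7449, 0.4957, 0.4331, -0.1089)

q' = (-0.7449, 0.4957, 0.4331, -0.1089)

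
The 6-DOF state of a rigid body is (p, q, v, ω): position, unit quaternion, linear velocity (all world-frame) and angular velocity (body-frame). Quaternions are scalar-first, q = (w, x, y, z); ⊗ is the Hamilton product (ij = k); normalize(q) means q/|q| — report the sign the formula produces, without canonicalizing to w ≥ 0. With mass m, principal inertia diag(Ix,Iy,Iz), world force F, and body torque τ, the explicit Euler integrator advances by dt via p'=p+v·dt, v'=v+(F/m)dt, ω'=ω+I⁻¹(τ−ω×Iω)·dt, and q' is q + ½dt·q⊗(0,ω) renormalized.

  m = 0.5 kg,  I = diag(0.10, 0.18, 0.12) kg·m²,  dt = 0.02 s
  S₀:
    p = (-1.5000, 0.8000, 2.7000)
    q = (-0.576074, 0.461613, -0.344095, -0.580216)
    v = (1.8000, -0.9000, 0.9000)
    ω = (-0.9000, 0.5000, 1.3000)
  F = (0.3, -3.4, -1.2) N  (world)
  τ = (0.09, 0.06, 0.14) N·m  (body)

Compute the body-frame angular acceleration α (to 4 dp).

gyro term ω×Iω = (-0.0390, 0.0234, -0.0360)
angular accel α = (1.2900, 0.2033, 1.4667)

α = (1.2900, 0.2033, 1.4667)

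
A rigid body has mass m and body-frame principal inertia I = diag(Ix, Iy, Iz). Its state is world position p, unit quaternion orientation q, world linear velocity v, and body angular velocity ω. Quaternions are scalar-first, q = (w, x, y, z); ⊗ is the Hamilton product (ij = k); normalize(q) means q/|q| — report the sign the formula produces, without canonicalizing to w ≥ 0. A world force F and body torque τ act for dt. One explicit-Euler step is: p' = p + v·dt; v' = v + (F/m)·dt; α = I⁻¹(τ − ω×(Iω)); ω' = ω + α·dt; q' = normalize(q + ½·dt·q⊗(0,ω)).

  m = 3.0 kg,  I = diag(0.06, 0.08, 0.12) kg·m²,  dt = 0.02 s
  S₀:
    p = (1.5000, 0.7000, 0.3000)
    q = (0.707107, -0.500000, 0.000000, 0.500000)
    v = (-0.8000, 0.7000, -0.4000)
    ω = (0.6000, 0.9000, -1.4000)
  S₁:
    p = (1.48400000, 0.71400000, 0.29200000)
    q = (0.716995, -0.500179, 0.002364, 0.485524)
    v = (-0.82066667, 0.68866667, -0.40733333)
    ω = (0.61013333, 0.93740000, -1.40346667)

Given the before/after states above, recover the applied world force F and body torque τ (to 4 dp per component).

F = (-3.1000, -1.7000, -1.1000)
τ = (-0.0200, 0.2000, -0.0100)

Δω = ω₁−ω₀ = (0.01013333, 0.03740000, -0.00346667)
ω₀×(Iω₀) = (-0.0504, 0.0504, 0.0108)
applied torque τ = (-0.0200, 0.2000, -0.0100)
velocity change Δv = (-0.02066667, -0.01133333, -0.00733333)
F = m·Δv/dt = (-3.1000, -1.7000, -1.1000)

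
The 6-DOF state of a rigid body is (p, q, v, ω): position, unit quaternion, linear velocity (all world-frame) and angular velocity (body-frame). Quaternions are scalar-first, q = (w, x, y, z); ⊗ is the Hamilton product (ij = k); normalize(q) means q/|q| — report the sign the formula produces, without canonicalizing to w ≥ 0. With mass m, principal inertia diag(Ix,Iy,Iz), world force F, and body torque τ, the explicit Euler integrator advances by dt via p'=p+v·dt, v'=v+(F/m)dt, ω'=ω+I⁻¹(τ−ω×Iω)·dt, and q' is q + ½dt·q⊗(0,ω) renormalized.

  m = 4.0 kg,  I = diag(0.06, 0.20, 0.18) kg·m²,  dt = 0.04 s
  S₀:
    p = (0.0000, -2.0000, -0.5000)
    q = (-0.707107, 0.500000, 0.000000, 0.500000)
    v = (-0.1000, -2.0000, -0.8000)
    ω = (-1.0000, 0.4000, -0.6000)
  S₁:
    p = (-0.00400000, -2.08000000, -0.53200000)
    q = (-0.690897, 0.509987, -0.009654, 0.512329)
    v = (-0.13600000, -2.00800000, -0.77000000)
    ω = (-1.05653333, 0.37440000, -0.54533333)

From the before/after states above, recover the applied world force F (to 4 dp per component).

velocity change Δv = (-0.03600000, -0.00800000, 0.03000000)
m·(v₁−v₀)/dt = (-3.6000, -0.8000, 3.0000)

F = (-3.6000, -0.8000, 3.0000)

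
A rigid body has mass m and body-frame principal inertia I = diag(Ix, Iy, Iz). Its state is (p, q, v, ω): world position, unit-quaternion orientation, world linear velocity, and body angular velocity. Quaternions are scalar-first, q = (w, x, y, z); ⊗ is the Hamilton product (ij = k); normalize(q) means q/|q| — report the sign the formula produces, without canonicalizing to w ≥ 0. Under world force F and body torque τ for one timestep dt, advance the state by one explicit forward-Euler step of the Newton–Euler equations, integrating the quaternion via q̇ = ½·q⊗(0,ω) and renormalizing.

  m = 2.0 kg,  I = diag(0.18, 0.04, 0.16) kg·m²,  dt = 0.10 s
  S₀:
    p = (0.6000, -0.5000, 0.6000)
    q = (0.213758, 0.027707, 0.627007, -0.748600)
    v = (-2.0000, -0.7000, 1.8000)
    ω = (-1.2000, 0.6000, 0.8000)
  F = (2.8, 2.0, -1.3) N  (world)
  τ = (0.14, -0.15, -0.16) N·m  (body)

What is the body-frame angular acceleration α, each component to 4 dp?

α = (0.4578, -3.2700, -1.6300)

gyro term ω×Iω = (0.0576, -0.0192, 0.1008)
α = I⁻¹(τ − ω×Iω) = (0.4578, -3.2700, -1.6300)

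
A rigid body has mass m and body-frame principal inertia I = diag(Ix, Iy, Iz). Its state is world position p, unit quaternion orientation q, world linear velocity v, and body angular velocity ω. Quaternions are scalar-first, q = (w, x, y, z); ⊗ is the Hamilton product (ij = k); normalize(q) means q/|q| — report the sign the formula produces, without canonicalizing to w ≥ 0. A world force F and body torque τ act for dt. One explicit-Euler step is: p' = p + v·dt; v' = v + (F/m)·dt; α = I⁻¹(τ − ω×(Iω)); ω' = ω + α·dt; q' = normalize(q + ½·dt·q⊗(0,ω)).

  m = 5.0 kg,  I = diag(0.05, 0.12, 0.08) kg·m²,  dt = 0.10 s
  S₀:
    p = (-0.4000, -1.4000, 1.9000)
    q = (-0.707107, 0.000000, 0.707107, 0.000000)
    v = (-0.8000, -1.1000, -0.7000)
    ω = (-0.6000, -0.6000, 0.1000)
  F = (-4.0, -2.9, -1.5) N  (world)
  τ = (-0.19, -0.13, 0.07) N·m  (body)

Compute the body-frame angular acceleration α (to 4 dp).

ω×(Iω) gyroscopic = (0.0024, 0.0018, 0.0252)
α = I⁻¹(τ − ω×Iω) = (-3.8480, -1.0983, 0.5600)

α = (-3.8480, -1.0983, 0.5600)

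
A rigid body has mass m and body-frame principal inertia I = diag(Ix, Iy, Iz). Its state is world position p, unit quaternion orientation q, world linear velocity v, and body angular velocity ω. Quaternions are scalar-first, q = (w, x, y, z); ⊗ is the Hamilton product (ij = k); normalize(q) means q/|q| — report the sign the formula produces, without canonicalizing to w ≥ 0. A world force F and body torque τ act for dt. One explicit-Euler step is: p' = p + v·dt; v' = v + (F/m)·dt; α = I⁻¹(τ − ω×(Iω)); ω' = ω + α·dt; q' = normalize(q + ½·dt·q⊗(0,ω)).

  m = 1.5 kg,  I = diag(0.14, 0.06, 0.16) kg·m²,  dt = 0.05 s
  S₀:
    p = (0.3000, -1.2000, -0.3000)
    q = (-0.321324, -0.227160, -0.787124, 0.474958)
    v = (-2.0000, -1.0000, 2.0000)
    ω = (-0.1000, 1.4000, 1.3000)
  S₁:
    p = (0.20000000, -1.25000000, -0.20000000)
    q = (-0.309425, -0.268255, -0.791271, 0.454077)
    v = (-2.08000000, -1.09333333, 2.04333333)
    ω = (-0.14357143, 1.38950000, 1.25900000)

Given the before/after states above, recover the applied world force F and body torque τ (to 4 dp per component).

rate change Δω = (-0.04357143, -0.01050000, -0.04100000)
gyro term ω₀×Iω₀ = (0.1820, 0.0026, 0.0112)
τ = I·(Δω/dt) + ω₀×(Iω₀) = (0.0600, -0.0100, -0.1200)
Δv = v₁−v₀ = (-0.08000000, -0.09333333, 0.04333333)
m·(v₁−v₀)/dt = (-2.4000, -2.8000, 1.3000)

F = (-2.4000, -2.8000, 1.3000)
τ = (0.0600, -0.0100, -0.1200)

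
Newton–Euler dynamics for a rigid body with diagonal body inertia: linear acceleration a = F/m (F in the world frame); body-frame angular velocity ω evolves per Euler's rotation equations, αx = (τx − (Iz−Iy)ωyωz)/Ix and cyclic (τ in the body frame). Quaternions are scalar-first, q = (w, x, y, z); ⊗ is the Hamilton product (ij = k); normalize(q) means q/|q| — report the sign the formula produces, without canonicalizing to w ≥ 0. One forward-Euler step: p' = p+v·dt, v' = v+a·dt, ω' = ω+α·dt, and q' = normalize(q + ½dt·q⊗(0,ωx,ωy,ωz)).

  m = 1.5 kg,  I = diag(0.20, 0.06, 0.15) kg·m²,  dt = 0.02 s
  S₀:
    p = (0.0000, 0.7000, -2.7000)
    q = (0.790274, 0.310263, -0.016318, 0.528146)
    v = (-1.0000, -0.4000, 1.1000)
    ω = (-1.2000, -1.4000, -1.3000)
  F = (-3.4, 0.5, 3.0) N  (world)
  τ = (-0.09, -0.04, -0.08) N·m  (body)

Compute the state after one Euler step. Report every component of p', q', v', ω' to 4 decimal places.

ω×(Iω) gyroscopic = (0.1638, 0.0780, -0.2352)
angular accel α = (-1.2690, -1.9667, 1.0347)
ω + α·dt = (-1.2254, -1.4393, -1.2793)
Hamilton product q⊗(0,ω) = (1.0360602, -0.1877110, -1.3368169, -1.4813060)
q + ½dt·q⊗(0,ω), renormalized = (0.8004, 0.3083, -0.0297, 0.5132)
a = F/m = (-2.2667, 0.3333, 2.0000)
new position p' = (-0.0200, 0.6920, -2.6780)
new velocity v' = (-1.0453, -0.3933, 1.1400)

p' = (-0.0200, 0.6920, -2.6780)
q' = (0.8004, 0.3083, -0.0297, 0.5132)
v' = (-1.0453, -0.3933, 1.1400)
ω' = (-1.2254, -1.4393, -1.2793)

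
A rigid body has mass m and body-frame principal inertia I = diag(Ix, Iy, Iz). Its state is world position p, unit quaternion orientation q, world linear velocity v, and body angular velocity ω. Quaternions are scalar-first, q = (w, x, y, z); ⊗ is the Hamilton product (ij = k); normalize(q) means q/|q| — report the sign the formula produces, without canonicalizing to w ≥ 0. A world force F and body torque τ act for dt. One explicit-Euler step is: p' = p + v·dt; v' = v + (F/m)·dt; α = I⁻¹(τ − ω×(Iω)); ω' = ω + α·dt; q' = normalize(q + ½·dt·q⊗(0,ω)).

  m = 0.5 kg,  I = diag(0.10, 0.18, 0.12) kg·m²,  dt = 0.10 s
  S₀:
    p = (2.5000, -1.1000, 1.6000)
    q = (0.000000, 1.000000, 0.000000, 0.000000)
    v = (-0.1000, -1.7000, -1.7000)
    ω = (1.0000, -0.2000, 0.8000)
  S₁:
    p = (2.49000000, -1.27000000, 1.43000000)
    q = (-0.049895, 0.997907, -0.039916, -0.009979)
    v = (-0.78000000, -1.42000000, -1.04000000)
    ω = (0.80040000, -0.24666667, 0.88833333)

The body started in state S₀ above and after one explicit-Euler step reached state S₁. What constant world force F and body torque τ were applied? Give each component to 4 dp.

ω₁ − ω₀ = (-0.19960000, -0.04666667, 0.08833333)
precession coupling = (0.0096, -0.0160, -0.0160)
τ = I·(Δω/dt) + ω₀×(Iω₀) = (-0.1900, -0.1000, 0.0900)
velocity change Δv = (-0.68000000, 0.28000000, 0.66000000)
m·(v₁−v₀)/dt = (-3.4000, 1.4000, 3.3000)

F = (-3.4000, 1.4000, 3.3000)
τ = (-0.1900, -0.1000, 0.0900)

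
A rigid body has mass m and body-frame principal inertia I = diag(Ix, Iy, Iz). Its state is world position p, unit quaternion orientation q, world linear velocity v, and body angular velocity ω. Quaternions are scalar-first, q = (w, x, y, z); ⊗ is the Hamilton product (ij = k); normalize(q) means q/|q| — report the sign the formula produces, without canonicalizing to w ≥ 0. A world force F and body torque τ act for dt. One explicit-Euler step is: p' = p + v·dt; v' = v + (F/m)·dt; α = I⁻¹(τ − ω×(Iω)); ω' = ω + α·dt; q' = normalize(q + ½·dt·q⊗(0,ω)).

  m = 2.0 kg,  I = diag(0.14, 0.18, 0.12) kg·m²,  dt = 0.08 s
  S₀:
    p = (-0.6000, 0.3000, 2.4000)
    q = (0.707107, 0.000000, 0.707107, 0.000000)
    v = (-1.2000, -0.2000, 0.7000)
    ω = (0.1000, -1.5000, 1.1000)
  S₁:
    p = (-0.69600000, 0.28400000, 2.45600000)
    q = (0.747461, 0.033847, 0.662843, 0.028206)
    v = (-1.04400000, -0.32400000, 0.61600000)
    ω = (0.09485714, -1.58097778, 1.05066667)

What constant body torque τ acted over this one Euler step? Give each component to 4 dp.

ω₁ − ω₀ = (-0.00514286, -0.08097778, -0.04933333)
precession coupling = (0.0990, 0.0022, -0.0060)
τ = I·(Δω/dt) + ω₀×(Iω₀) = (0.0900, -0.1800, -0.0800)

τ = (0.0900, -0.1800, -0.0800)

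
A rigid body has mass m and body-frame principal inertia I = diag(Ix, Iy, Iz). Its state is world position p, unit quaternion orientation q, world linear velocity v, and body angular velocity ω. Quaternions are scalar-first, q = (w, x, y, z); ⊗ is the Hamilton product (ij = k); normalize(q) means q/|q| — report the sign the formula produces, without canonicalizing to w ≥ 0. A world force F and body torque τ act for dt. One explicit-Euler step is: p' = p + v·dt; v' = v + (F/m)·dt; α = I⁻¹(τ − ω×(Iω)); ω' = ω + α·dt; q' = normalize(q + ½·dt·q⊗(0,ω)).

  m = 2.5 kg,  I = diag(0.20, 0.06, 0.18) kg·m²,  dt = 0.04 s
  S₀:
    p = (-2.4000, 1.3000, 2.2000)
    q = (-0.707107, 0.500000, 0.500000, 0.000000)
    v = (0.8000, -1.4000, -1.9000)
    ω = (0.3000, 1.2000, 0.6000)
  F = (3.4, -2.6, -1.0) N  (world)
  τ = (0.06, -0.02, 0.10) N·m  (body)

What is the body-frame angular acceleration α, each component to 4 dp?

gyro term ω×Iω = (0.0864, 0.0036, -0.0504)
(τ − ω×Iω)/I = (-0.1320, -0.3933, 0.8356)

α = (-0.1320, -0.3933, 0.8356)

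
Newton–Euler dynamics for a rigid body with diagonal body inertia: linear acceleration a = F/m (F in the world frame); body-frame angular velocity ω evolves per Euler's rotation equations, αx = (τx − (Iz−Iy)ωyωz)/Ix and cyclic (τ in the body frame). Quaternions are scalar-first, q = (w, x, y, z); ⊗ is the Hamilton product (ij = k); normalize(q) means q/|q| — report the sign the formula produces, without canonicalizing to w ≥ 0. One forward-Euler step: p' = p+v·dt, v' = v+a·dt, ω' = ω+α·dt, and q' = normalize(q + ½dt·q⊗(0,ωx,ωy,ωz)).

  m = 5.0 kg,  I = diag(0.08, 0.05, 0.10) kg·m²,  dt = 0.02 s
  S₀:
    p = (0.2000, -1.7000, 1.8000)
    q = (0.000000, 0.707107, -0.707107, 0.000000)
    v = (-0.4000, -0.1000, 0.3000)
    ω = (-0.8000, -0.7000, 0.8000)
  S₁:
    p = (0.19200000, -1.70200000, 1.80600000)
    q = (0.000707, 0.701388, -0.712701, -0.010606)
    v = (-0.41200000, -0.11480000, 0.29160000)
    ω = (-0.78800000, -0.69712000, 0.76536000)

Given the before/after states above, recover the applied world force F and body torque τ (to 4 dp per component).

F = (-3.0000, -3.7000, -2.1000)
τ = (0.0200, 0.0200, -0.1900)

velocity change Δv = (-0.01200000, -0.01480000, -0.00840000)
F = m·Δv/dt = (-3.0000, -3.7000, -2.1000)
ω₁ − ω₀ = (0.01200000, 0.00288000, -0.03464000)
I·α + gyro = (0.0200, 0.0200, -0.1900)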